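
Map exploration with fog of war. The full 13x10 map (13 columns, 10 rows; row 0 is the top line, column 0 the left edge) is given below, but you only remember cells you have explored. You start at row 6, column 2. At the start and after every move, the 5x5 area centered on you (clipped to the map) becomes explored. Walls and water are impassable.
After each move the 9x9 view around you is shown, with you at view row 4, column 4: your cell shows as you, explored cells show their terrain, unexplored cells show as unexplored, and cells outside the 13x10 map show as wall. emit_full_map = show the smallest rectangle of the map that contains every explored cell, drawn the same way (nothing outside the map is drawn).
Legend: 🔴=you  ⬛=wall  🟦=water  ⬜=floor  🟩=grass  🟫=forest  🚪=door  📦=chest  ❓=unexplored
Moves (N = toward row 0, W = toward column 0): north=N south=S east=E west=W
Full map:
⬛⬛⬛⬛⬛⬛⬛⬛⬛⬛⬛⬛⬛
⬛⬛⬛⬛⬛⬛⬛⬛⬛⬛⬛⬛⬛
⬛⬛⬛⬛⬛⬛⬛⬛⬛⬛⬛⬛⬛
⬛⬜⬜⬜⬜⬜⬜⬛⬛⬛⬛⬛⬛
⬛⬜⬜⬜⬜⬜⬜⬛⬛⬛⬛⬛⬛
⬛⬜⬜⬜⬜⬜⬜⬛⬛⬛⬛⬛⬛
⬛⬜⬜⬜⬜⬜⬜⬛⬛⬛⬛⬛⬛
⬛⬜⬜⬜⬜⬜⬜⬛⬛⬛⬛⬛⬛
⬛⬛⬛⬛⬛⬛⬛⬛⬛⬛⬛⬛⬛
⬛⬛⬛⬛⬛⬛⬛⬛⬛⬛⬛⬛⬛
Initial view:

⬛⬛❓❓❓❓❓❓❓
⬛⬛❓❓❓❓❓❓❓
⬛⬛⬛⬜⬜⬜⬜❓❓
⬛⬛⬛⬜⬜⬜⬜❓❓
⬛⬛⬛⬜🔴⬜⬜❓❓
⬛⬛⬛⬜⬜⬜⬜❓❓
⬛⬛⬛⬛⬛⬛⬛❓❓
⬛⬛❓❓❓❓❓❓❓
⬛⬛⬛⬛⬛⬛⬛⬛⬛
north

⬛⬛❓❓❓❓❓❓❓
⬛⬛❓❓❓❓❓❓❓
⬛⬛⬛⬜⬜⬜⬜❓❓
⬛⬛⬛⬜⬜⬜⬜❓❓
⬛⬛⬛⬜🔴⬜⬜❓❓
⬛⬛⬛⬜⬜⬜⬜❓❓
⬛⬛⬛⬜⬜⬜⬜❓❓
⬛⬛⬛⬛⬛⬛⬛❓❓
⬛⬛❓❓❓❓❓❓❓

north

⬛⬛❓❓❓❓❓❓❓
⬛⬛❓❓❓❓❓❓❓
⬛⬛⬛⬛⬛⬛⬛❓❓
⬛⬛⬛⬜⬜⬜⬜❓❓
⬛⬛⬛⬜🔴⬜⬜❓❓
⬛⬛⬛⬜⬜⬜⬜❓❓
⬛⬛⬛⬜⬜⬜⬜❓❓
⬛⬛⬛⬜⬜⬜⬜❓❓
⬛⬛⬛⬛⬛⬛⬛❓❓

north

⬛⬛⬛⬛⬛⬛⬛⬛⬛
⬛⬛❓❓❓❓❓❓❓
⬛⬛⬛⬛⬛⬛⬛❓❓
⬛⬛⬛⬛⬛⬛⬛❓❓
⬛⬛⬛⬜🔴⬜⬜❓❓
⬛⬛⬛⬜⬜⬜⬜❓❓
⬛⬛⬛⬜⬜⬜⬜❓❓
⬛⬛⬛⬜⬜⬜⬜❓❓
⬛⬛⬛⬜⬜⬜⬜❓❓

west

⬛⬛⬛⬛⬛⬛⬛⬛⬛
⬛⬛⬛❓❓❓❓❓❓
⬛⬛⬛⬛⬛⬛⬛⬛❓
⬛⬛⬛⬛⬛⬛⬛⬛❓
⬛⬛⬛⬛🔴⬜⬜⬜❓
⬛⬛⬛⬛⬜⬜⬜⬜❓
⬛⬛⬛⬛⬜⬜⬜⬜❓
⬛⬛⬛⬛⬜⬜⬜⬜❓
⬛⬛⬛⬛⬜⬜⬜⬜❓

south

⬛⬛⬛❓❓❓❓❓❓
⬛⬛⬛⬛⬛⬛⬛⬛❓
⬛⬛⬛⬛⬛⬛⬛⬛❓
⬛⬛⬛⬛⬜⬜⬜⬜❓
⬛⬛⬛⬛🔴⬜⬜⬜❓
⬛⬛⬛⬛⬜⬜⬜⬜❓
⬛⬛⬛⬛⬜⬜⬜⬜❓
⬛⬛⬛⬛⬜⬜⬜⬜❓
⬛⬛⬛⬛⬛⬛⬛⬛❓

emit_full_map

⬛⬛⬛⬛⬛
⬛⬛⬛⬛⬛
⬛⬜⬜⬜⬜
⬛🔴⬜⬜⬜
⬛⬜⬜⬜⬜
⬛⬜⬜⬜⬜
⬛⬜⬜⬜⬜
⬛⬛⬛⬛⬛

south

⬛⬛⬛⬛⬛⬛⬛⬛❓
⬛⬛⬛⬛⬛⬛⬛⬛❓
⬛⬛⬛⬛⬜⬜⬜⬜❓
⬛⬛⬛⬛⬜⬜⬜⬜❓
⬛⬛⬛⬛🔴⬜⬜⬜❓
⬛⬛⬛⬛⬜⬜⬜⬜❓
⬛⬛⬛⬛⬜⬜⬜⬜❓
⬛⬛⬛⬛⬛⬛⬛⬛❓
⬛⬛⬛❓❓❓❓❓❓

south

⬛⬛⬛⬛⬛⬛⬛⬛❓
⬛⬛⬛⬛⬜⬜⬜⬜❓
⬛⬛⬛⬛⬜⬜⬜⬜❓
⬛⬛⬛⬛⬜⬜⬜⬜❓
⬛⬛⬛⬛🔴⬜⬜⬜❓
⬛⬛⬛⬛⬜⬜⬜⬜❓
⬛⬛⬛⬛⬛⬛⬛⬛❓
⬛⬛⬛❓❓❓❓❓❓
⬛⬛⬛⬛⬛⬛⬛⬛⬛

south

⬛⬛⬛⬛⬜⬜⬜⬜❓
⬛⬛⬛⬛⬜⬜⬜⬜❓
⬛⬛⬛⬛⬜⬜⬜⬜❓
⬛⬛⬛⬛⬜⬜⬜⬜❓
⬛⬛⬛⬛🔴⬜⬜⬜❓
⬛⬛⬛⬛⬛⬛⬛⬛❓
⬛⬛⬛⬛⬛⬛⬛❓❓
⬛⬛⬛⬛⬛⬛⬛⬛⬛
⬛⬛⬛⬛⬛⬛⬛⬛⬛

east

⬛⬛⬛⬜⬜⬜⬜❓❓
⬛⬛⬛⬜⬜⬜⬜❓❓
⬛⬛⬛⬜⬜⬜⬜❓❓
⬛⬛⬛⬜⬜⬜⬜❓❓
⬛⬛⬛⬜🔴⬜⬜❓❓
⬛⬛⬛⬛⬛⬛⬛❓❓
⬛⬛⬛⬛⬛⬛⬛❓❓
⬛⬛⬛⬛⬛⬛⬛⬛⬛
⬛⬛⬛⬛⬛⬛⬛⬛⬛

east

⬛⬛⬜⬜⬜⬜❓❓❓
⬛⬛⬜⬜⬜⬜❓❓❓
⬛⬛⬜⬜⬜⬜⬜❓❓
⬛⬛⬜⬜⬜⬜⬜❓❓
⬛⬛⬜⬜🔴⬜⬜❓❓
⬛⬛⬛⬛⬛⬛⬛❓❓
⬛⬛⬛⬛⬛⬛⬛❓❓
⬛⬛⬛⬛⬛⬛⬛⬛⬛
⬛⬛⬛⬛⬛⬛⬛⬛⬛

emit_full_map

⬛⬛⬛⬛⬛❓
⬛⬛⬛⬛⬛❓
⬛⬜⬜⬜⬜❓
⬛⬜⬜⬜⬜❓
⬛⬜⬜⬜⬜⬜
⬛⬜⬜⬜⬜⬜
⬛⬜⬜🔴⬜⬜
⬛⬛⬛⬛⬛⬛
⬛⬛⬛⬛⬛⬛

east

⬛⬜⬜⬜⬜❓❓❓❓
⬛⬜⬜⬜⬜❓❓❓❓
⬛⬜⬜⬜⬜⬜⬜❓❓
⬛⬜⬜⬜⬜⬜⬜❓❓
⬛⬜⬜⬜🔴⬜⬜❓❓
⬛⬛⬛⬛⬛⬛⬛❓❓
⬛⬛⬛⬛⬛⬛⬛❓❓
⬛⬛⬛⬛⬛⬛⬛⬛⬛
⬛⬛⬛⬛⬛⬛⬛⬛⬛

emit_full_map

⬛⬛⬛⬛⬛❓❓
⬛⬛⬛⬛⬛❓❓
⬛⬜⬜⬜⬜❓❓
⬛⬜⬜⬜⬜❓❓
⬛⬜⬜⬜⬜⬜⬜
⬛⬜⬜⬜⬜⬜⬜
⬛⬜⬜⬜🔴⬜⬜
⬛⬛⬛⬛⬛⬛⬛
⬛⬛⬛⬛⬛⬛⬛


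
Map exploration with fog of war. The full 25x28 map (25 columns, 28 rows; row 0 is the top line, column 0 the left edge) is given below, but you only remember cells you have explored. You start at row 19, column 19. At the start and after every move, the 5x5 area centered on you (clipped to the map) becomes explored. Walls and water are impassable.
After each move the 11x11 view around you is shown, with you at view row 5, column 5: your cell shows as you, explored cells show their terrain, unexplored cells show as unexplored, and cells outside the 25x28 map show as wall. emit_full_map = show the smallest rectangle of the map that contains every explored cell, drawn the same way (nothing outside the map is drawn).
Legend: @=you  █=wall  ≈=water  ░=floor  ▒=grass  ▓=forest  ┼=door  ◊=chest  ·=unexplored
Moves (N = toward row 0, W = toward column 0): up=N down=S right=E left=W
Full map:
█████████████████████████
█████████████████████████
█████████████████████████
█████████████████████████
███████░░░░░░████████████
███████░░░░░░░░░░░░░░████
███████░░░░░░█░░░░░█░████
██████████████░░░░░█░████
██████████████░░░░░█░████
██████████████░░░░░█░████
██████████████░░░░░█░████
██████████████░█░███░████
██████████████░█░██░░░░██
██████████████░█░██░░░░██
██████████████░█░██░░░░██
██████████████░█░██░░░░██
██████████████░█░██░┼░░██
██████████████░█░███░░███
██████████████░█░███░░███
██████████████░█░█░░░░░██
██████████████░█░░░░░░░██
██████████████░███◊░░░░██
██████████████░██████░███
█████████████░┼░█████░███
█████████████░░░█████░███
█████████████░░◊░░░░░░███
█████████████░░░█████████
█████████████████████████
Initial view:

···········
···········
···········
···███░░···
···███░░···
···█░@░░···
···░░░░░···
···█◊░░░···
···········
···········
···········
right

··········█
··········█
··········█
··███░░█··█
··███░░█··█
··█░░@░░··█
··░░░░░░··█
··█◊░░░░··█
··········█
··········█
··········█

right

·········██
·········██
·········██
·███░░██·██
·███░░██·██
·█░░░@░█·██
·░░░░░░█·██
·█◊░░░░█·██
·········██
·········██
·········██

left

··········█
··········█
··········█
··███░░██·█
··███░░██·█
··█░░@░░█·█
··░░░░░░█·█
··█◊░░░░█·█
··········█
··········█
··········█

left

···········
···········
···········
···███░░██·
···███░░██·
···█░@░░░█·
···░░░░░░█·
···█◊░░░░█·
···········
···········
···········

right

··········█
··········█
··········█
··███░░██·█
··███░░██·█
··█░░@░░█·█
··░░░░░░█·█
··█◊░░░░█·█
··········█
··········█
··········█

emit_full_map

███░░██
███░░██
█░░@░░█
░░░░░░█
█◊░░░░█

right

·········██
·········██
·········██
·███░░██·██
·███░░██·██
·█░░░@░█·██
·░░░░░░█·██
·█◊░░░░█·██
·········██
·········██
·········██

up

·········██
·········██
·········██
···░┼░░█·██
·███░░██·██
·███░@██·██
·█░░░░░█·██
·░░░░░░█·██
·█◊░░░░█·██
·········██
·········██

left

··········█
··········█
··········█
···█░┼░░█·█
··███░░██·█
··███@░██·█
··█░░░░░█·█
··░░░░░░█·█
··█◊░░░░█·█
··········█
··········█

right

·········██
·········██
·········██
··█░┼░░█·██
·███░░██·██
·███░@██·██
·█░░░░░█·██
·░░░░░░█·██
·█◊░░░░█·██
·········██
·········██

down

·········██
·········██
··█░┼░░█·██
·███░░██·██
·███░░██·██
·█░░░@░█·██
·░░░░░░█·██
·█◊░░░░█·██
·········██
·········██
·········██

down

·········██
··█░┼░░█·██
·███░░██·██
·███░░██·██
·█░░░░░█·██
·░░░░@░█·██
·█◊░░░░█·██
···██░██·██
·········██
·········██
·········██

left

··········█
···█░┼░░█·█
··███░░██·█
··███░░██·█
··█░░░░░█·█
··░░░@░░█·█
··█◊░░░░█·█
···███░██·█
··········█
··········█
··········█

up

··········█
··········█
···█░┼░░█·█
··███░░██·█
··███░░██·█
··█░░@░░█·█
··░░░░░░█·█
··█◊░░░░█·█
···███░██·█
··········█
··········█

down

··········█
···█░┼░░█·█
··███░░██·█
··███░░██·█
··█░░░░░█·█
··░░░@░░█·█
··█◊░░░░█·█
···███░██·█
··········█
··········█
··········█

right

·········██
··█░┼░░█·██
·███░░██·██
·███░░██·██
·█░░░░░█·██
·░░░░@░█·██
·█◊░░░░█·██
··███░██·██
·········██
·········██
·········██


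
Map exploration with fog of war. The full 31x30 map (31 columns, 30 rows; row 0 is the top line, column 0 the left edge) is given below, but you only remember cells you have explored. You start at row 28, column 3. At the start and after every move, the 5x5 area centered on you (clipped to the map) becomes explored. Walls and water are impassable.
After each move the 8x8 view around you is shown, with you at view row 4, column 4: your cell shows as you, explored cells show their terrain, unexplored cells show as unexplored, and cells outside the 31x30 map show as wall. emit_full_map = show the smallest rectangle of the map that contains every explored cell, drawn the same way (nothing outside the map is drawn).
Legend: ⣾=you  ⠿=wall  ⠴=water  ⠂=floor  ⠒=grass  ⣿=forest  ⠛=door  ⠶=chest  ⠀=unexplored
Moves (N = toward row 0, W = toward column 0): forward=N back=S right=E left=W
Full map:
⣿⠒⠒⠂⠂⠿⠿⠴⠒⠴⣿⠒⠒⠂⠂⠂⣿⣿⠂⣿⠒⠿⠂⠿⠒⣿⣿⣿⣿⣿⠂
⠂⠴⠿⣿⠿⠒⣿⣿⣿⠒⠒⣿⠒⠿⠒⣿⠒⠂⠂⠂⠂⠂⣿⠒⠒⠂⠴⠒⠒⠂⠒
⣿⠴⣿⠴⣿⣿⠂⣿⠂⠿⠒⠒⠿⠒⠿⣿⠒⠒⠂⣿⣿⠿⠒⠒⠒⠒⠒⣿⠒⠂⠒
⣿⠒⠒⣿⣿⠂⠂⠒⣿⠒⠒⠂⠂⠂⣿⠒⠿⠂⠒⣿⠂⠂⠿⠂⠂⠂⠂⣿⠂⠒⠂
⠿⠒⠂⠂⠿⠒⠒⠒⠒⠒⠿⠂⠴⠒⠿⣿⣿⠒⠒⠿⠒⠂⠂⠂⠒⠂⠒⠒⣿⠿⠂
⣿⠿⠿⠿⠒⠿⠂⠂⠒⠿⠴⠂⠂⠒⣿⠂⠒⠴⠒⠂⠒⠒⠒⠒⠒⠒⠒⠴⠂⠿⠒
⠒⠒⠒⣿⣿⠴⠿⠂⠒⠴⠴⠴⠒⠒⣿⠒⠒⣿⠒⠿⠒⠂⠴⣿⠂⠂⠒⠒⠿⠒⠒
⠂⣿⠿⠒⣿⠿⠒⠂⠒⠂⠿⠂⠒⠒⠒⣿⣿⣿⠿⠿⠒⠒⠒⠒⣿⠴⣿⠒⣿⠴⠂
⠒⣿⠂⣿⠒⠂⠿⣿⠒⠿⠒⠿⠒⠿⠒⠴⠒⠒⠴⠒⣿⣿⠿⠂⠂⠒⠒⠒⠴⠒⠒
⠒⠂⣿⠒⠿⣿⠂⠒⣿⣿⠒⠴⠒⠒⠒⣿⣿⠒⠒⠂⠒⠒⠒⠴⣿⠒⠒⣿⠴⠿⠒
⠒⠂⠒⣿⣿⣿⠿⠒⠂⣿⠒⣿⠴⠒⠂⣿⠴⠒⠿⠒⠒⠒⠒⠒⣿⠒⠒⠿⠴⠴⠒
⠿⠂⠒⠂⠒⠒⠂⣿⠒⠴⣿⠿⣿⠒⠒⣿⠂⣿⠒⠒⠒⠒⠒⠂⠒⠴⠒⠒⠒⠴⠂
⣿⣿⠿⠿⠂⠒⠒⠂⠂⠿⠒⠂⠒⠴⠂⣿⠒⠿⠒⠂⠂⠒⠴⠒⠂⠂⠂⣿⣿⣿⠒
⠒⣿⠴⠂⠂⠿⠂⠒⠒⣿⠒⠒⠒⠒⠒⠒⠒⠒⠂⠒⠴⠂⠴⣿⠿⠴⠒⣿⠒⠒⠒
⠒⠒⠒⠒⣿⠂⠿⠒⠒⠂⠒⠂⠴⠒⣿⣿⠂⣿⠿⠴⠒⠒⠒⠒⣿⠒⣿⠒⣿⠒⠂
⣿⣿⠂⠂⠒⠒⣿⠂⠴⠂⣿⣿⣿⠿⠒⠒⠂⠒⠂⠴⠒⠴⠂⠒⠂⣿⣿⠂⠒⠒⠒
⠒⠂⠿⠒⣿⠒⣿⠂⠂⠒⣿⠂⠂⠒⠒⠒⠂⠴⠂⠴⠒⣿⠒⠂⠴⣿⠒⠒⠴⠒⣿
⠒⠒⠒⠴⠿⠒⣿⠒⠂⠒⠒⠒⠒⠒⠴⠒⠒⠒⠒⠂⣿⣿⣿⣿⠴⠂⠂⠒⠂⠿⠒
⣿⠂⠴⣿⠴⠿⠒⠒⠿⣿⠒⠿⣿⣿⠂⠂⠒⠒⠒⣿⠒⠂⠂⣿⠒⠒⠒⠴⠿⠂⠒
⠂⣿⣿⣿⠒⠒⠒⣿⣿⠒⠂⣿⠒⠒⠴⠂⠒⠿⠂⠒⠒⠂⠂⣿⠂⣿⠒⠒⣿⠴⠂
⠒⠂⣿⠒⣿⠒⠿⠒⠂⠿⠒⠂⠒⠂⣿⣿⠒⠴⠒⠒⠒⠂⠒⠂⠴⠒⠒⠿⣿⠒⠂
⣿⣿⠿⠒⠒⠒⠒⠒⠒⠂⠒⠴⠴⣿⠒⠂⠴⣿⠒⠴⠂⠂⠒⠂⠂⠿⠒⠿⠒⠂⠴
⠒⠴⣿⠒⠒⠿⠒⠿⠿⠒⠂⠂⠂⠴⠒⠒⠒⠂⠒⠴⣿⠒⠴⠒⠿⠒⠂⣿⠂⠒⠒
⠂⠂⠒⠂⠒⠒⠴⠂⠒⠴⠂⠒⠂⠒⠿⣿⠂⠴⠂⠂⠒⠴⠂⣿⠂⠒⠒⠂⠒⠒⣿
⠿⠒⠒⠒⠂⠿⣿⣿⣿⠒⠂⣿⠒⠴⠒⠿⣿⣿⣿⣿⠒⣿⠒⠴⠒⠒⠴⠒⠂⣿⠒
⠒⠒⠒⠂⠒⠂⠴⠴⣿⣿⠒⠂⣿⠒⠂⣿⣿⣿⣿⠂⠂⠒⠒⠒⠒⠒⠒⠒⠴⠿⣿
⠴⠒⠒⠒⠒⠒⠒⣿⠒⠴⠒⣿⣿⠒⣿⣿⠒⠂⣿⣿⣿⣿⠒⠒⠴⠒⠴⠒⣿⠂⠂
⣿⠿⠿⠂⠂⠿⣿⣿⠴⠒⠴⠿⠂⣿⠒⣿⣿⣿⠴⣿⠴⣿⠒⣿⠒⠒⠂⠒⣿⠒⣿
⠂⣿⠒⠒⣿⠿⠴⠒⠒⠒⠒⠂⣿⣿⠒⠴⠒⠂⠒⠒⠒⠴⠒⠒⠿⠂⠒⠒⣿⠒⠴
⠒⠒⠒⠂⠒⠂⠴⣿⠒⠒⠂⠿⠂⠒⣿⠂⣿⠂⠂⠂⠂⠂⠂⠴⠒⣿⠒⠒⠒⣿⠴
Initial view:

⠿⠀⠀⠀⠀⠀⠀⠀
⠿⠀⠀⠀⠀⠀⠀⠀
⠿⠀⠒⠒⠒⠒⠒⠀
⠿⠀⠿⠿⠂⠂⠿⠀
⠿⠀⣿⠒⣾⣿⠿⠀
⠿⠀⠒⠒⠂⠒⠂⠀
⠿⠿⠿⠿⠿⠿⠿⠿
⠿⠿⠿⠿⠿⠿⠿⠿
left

⠿⠿⠀⠀⠀⠀⠀⠀
⠿⠿⠀⠀⠀⠀⠀⠀
⠿⠿⠴⠒⠒⠒⠒⠒
⠿⠿⣿⠿⠿⠂⠂⠿
⠿⠿⠂⣿⣾⠒⣿⠿
⠿⠿⠒⠒⠒⠂⠒⠂
⠿⠿⠿⠿⠿⠿⠿⠿
⠿⠿⠿⠿⠿⠿⠿⠿

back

⠿⠿⠀⠀⠀⠀⠀⠀
⠿⠿⠴⠒⠒⠒⠒⠒
⠿⠿⣿⠿⠿⠂⠂⠿
⠿⠿⠂⣿⠒⠒⣿⠿
⠿⠿⠒⠒⣾⠂⠒⠂
⠿⠿⠿⠿⠿⠿⠿⠿
⠿⠿⠿⠿⠿⠿⠿⠿
⠿⠿⠿⠿⠿⠿⠿⠿

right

⠿⠀⠀⠀⠀⠀⠀⠀
⠿⠴⠒⠒⠒⠒⠒⠀
⠿⣿⠿⠿⠂⠂⠿⠀
⠿⠂⣿⠒⠒⣿⠿⠀
⠿⠒⠒⠒⣾⠒⠂⠀
⠿⠿⠿⠿⠿⠿⠿⠿
⠿⠿⠿⠿⠿⠿⠿⠿
⠿⠿⠿⠿⠿⠿⠿⠿

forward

⠿⠀⠀⠀⠀⠀⠀⠀
⠿⠀⠀⠀⠀⠀⠀⠀
⠿⠴⠒⠒⠒⠒⠒⠀
⠿⣿⠿⠿⠂⠂⠿⠀
⠿⠂⣿⠒⣾⣿⠿⠀
⠿⠒⠒⠒⠂⠒⠂⠀
⠿⠿⠿⠿⠿⠿⠿⠿
⠿⠿⠿⠿⠿⠿⠿⠿

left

⠿⠿⠀⠀⠀⠀⠀⠀
⠿⠿⠀⠀⠀⠀⠀⠀
⠿⠿⠴⠒⠒⠒⠒⠒
⠿⠿⣿⠿⠿⠂⠂⠿
⠿⠿⠂⣿⣾⠒⣿⠿
⠿⠿⠒⠒⠒⠂⠒⠂
⠿⠿⠿⠿⠿⠿⠿⠿
⠿⠿⠿⠿⠿⠿⠿⠿

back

⠿⠿⠀⠀⠀⠀⠀⠀
⠿⠿⠴⠒⠒⠒⠒⠒
⠿⠿⣿⠿⠿⠂⠂⠿
⠿⠿⠂⣿⠒⠒⣿⠿
⠿⠿⠒⠒⣾⠂⠒⠂
⠿⠿⠿⠿⠿⠿⠿⠿
⠿⠿⠿⠿⠿⠿⠿⠿
⠿⠿⠿⠿⠿⠿⠿⠿

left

⠿⠿⠿⠀⠀⠀⠀⠀
⠿⠿⠿⠴⠒⠒⠒⠒
⠿⠿⠿⣿⠿⠿⠂⠂
⠿⠿⠿⠂⣿⠒⠒⣿
⠿⠿⠿⠒⣾⠒⠂⠒
⠿⠿⠿⠿⠿⠿⠿⠿
⠿⠿⠿⠿⠿⠿⠿⠿
⠿⠿⠿⠿⠿⠿⠿⠿

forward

⠿⠿⠿⠀⠀⠀⠀⠀
⠿⠿⠿⠀⠀⠀⠀⠀
⠿⠿⠿⠴⠒⠒⠒⠒
⠿⠿⠿⣿⠿⠿⠂⠂
⠿⠿⠿⠂⣾⠒⠒⣿
⠿⠿⠿⠒⠒⠒⠂⠒
⠿⠿⠿⠿⠿⠿⠿⠿
⠿⠿⠿⠿⠿⠿⠿⠿

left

⠿⠿⠿⠿⠀⠀⠀⠀
⠿⠿⠿⠿⠀⠀⠀⠀
⠿⠿⠿⠿⠴⠒⠒⠒
⠿⠿⠿⠿⣿⠿⠿⠂
⠿⠿⠿⠿⣾⣿⠒⠒
⠿⠿⠿⠿⠒⠒⠒⠂
⠿⠿⠿⠿⠿⠿⠿⠿
⠿⠿⠿⠿⠿⠿⠿⠿

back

⠿⠿⠿⠿⠀⠀⠀⠀
⠿⠿⠿⠿⠴⠒⠒⠒
⠿⠿⠿⠿⣿⠿⠿⠂
⠿⠿⠿⠿⠂⣿⠒⠒
⠿⠿⠿⠿⣾⠒⠒⠂
⠿⠿⠿⠿⠿⠿⠿⠿
⠿⠿⠿⠿⠿⠿⠿⠿
⠿⠿⠿⠿⠿⠿⠿⠿

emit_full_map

⠴⠒⠒⠒⠒⠒
⣿⠿⠿⠂⠂⠿
⠂⣿⠒⠒⣿⠿
⣾⠒⠒⠂⠒⠂

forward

⠿⠿⠿⠿⠀⠀⠀⠀
⠿⠿⠿⠿⠀⠀⠀⠀
⠿⠿⠿⠿⠴⠒⠒⠒
⠿⠿⠿⠿⣿⠿⠿⠂
⠿⠿⠿⠿⣾⣿⠒⠒
⠿⠿⠿⠿⠒⠒⠒⠂
⠿⠿⠿⠿⠿⠿⠿⠿
⠿⠿⠿⠿⠿⠿⠿⠿

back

⠿⠿⠿⠿⠀⠀⠀⠀
⠿⠿⠿⠿⠴⠒⠒⠒
⠿⠿⠿⠿⣿⠿⠿⠂
⠿⠿⠿⠿⠂⣿⠒⠒
⠿⠿⠿⠿⣾⠒⠒⠂
⠿⠿⠿⠿⠿⠿⠿⠿
⠿⠿⠿⠿⠿⠿⠿⠿
⠿⠿⠿⠿⠿⠿⠿⠿


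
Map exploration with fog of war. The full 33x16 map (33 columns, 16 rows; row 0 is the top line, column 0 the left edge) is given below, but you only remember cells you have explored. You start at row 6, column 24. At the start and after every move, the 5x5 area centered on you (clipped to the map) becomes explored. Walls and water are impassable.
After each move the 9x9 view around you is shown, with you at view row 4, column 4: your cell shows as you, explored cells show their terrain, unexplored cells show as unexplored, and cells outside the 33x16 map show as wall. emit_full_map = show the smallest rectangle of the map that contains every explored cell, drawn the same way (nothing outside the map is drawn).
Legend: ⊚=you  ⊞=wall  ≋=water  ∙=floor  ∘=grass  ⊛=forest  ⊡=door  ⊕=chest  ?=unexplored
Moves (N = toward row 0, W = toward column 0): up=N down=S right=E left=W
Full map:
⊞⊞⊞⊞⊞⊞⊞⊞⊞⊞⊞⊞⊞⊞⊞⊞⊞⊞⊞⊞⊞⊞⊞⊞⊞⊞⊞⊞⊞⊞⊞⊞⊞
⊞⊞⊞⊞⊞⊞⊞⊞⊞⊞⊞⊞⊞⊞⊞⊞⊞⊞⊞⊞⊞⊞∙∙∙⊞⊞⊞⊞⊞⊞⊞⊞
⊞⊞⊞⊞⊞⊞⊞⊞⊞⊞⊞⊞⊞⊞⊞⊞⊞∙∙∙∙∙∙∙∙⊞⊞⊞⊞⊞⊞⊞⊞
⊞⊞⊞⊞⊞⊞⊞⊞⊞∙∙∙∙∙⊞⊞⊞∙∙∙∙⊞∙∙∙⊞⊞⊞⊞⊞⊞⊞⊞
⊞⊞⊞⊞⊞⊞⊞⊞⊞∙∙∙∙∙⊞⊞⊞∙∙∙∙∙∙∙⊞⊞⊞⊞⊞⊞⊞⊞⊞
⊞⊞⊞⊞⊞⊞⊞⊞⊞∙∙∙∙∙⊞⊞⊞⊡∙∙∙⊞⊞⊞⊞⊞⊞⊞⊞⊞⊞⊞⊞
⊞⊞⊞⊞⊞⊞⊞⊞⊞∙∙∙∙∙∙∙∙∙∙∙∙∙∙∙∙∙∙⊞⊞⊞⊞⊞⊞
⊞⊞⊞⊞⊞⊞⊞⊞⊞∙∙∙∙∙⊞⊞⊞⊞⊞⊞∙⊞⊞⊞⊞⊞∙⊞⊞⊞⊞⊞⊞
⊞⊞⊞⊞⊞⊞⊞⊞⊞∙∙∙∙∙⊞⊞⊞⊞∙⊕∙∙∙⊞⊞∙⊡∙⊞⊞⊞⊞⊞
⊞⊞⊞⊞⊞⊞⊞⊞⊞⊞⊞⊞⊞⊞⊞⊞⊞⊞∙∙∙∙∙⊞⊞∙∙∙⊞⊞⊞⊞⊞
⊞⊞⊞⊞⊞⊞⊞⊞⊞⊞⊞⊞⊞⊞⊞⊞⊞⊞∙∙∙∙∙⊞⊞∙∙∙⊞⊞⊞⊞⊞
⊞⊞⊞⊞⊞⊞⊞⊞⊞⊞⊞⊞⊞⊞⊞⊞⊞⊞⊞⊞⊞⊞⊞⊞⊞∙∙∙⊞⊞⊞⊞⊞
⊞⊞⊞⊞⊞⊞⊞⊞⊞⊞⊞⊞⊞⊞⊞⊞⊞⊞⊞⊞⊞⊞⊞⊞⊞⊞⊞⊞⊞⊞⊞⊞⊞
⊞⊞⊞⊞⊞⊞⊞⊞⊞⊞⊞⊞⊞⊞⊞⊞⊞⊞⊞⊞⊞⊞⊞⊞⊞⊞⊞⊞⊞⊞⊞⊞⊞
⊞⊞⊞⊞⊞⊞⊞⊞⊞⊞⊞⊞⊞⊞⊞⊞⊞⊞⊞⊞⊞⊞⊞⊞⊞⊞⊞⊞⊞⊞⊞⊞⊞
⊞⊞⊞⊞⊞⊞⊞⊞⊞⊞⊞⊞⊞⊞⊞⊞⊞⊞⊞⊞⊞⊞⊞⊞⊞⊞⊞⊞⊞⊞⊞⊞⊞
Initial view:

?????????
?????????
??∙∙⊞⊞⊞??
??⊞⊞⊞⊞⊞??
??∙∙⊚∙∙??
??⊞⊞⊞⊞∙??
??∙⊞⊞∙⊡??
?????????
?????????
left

?????????
?????????
??∙∙∙⊞⊞⊞?
??⊞⊞⊞⊞⊞⊞?
??∙∙⊚∙∙∙?
??⊞⊞⊞⊞⊞∙?
??∙∙⊞⊞∙⊡?
?????????
?????????

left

?????????
?????????
??∙∙∙∙⊞⊞⊞
??∙⊞⊞⊞⊞⊞⊞
??∙∙⊚∙∙∙∙
??∙⊞⊞⊞⊞⊞∙
??∙∙∙⊞⊞∙⊡
?????????
?????????

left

?????????
?????????
??∙∙∙∙∙⊞⊞
??∙∙⊞⊞⊞⊞⊞
??∙∙⊚∙∙∙∙
??⊞∙⊞⊞⊞⊞⊞
??⊕∙∙∙⊞⊞∙
?????????
?????????

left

?????????
?????????
??∙∙∙∙∙∙⊞
??∙∙∙⊞⊞⊞⊞
??∙∙⊚∙∙∙∙
??⊞⊞∙⊞⊞⊞⊞
??∙⊕∙∙∙⊞⊞
?????????
?????????

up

?????????
?????????
??∙∙∙⊞∙??
??∙∙∙∙∙∙⊞
??∙∙⊚⊞⊞⊞⊞
??∙∙∙∙∙∙∙
??⊞⊞∙⊞⊞⊞⊞
??∙⊕∙∙∙⊞⊞
?????????

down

?????????
??∙∙∙⊞∙??
??∙∙∙∙∙∙⊞
??∙∙∙⊞⊞⊞⊞
??∙∙⊚∙∙∙∙
??⊞⊞∙⊞⊞⊞⊞
??∙⊕∙∙∙⊞⊞
?????????
?????????

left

?????????
???∙∙∙⊞∙?
??∙∙∙∙∙∙∙
??⊡∙∙∙⊞⊞⊞
??∙∙⊚∙∙∙∙
??⊞⊞⊞∙⊞⊞⊞
??⊞∙⊕∙∙∙⊞
?????????
?????????

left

?????????
????∙∙∙⊞∙
??⊞∙∙∙∙∙∙
??⊞⊡∙∙∙⊞⊞
??∙∙⊚∙∙∙∙
??⊞⊞⊞⊞∙⊞⊞
??⊞⊞∙⊕∙∙∙
?????????
?????????

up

?????????
?????????
??⊞∙∙∙∙⊞∙
??⊞∙∙∙∙∙∙
??⊞⊡⊚∙∙⊞⊞
??∙∙∙∙∙∙∙
??⊞⊞⊞⊞∙⊞⊞
??⊞⊞∙⊕∙∙∙
?????????

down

?????????
??⊞∙∙∙∙⊞∙
??⊞∙∙∙∙∙∙
??⊞⊡∙∙∙⊞⊞
??∙∙⊚∙∙∙∙
??⊞⊞⊞⊞∙⊞⊞
??⊞⊞∙⊕∙∙∙
?????????
?????????

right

?????????
?⊞∙∙∙∙⊞∙?
?⊞∙∙∙∙∙∙∙
?⊞⊡∙∙∙⊞⊞⊞
?∙∙∙⊚∙∙∙∙
?⊞⊞⊞⊞∙⊞⊞⊞
?⊞⊞∙⊕∙∙∙⊞
?????????
?????????

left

?????????
??⊞∙∙∙∙⊞∙
??⊞∙∙∙∙∙∙
??⊞⊡∙∙∙⊞⊞
??∙∙⊚∙∙∙∙
??⊞⊞⊞⊞∙⊞⊞
??⊞⊞∙⊕∙∙∙
?????????
?????????

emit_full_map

⊞∙∙∙∙⊞∙????
⊞∙∙∙∙∙∙∙⊞⊞⊞
⊞⊡∙∙∙⊞⊞⊞⊞⊞⊞
∙∙⊚∙∙∙∙∙∙∙∙
⊞⊞⊞⊞∙⊞⊞⊞⊞⊞∙
⊞⊞∙⊕∙∙∙⊞⊞∙⊡

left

?????????
???⊞∙∙∙∙⊞
??⊞⊞∙∙∙∙∙
??⊞⊞⊡∙∙∙⊞
??∙∙⊚∙∙∙∙
??⊞⊞⊞⊞⊞∙⊞
??⊞⊞⊞∙⊕∙∙
?????????
?????????

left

?????????
????⊞∙∙∙∙
??⊞⊞⊞∙∙∙∙
??⊞⊞⊞⊡∙∙∙
??∙∙⊚∙∙∙∙
??⊞⊞⊞⊞⊞⊞∙
??⊞⊞⊞⊞∙⊕∙
?????????
?????????

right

?????????
???⊞∙∙∙∙⊞
?⊞⊞⊞∙∙∙∙∙
?⊞⊞⊞⊡∙∙∙⊞
?∙∙∙⊚∙∙∙∙
?⊞⊞⊞⊞⊞⊞∙⊞
?⊞⊞⊞⊞∙⊕∙∙
?????????
?????????

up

?????????
?????????
??⊞⊞∙∙∙∙⊞
?⊞⊞⊞∙∙∙∙∙
?⊞⊞⊞⊚∙∙∙⊞
?∙∙∙∙∙∙∙∙
?⊞⊞⊞⊞⊞⊞∙⊞
?⊞⊞⊞⊞∙⊕∙∙
?????????

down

?????????
??⊞⊞∙∙∙∙⊞
?⊞⊞⊞∙∙∙∙∙
?⊞⊞⊞⊡∙∙∙⊞
?∙∙∙⊚∙∙∙∙
?⊞⊞⊞⊞⊞⊞∙⊞
?⊞⊞⊞⊞∙⊕∙∙
?????????
?????????

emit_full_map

?⊞⊞∙∙∙∙⊞∙????
⊞⊞⊞∙∙∙∙∙∙∙⊞⊞⊞
⊞⊞⊞⊡∙∙∙⊞⊞⊞⊞⊞⊞
∙∙∙⊚∙∙∙∙∙∙∙∙∙
⊞⊞⊞⊞⊞⊞∙⊞⊞⊞⊞⊞∙
⊞⊞⊞⊞∙⊕∙∙∙⊞⊞∙⊡

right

?????????
?⊞⊞∙∙∙∙⊞∙
⊞⊞⊞∙∙∙∙∙∙
⊞⊞⊞⊡∙∙∙⊞⊞
∙∙∙∙⊚∙∙∙∙
⊞⊞⊞⊞⊞⊞∙⊞⊞
⊞⊞⊞⊞∙⊕∙∙∙
?????????
?????????

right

?????????
⊞⊞∙∙∙∙⊞∙?
⊞⊞∙∙∙∙∙∙∙
⊞⊞⊡∙∙∙⊞⊞⊞
∙∙∙∙⊚∙∙∙∙
⊞⊞⊞⊞⊞∙⊞⊞⊞
⊞⊞⊞∙⊕∙∙∙⊞
?????????
?????????

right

?????????
⊞∙∙∙∙⊞∙??
⊞∙∙∙∙∙∙∙⊞
⊞⊡∙∙∙⊞⊞⊞⊞
∙∙∙∙⊚∙∙∙∙
⊞⊞⊞⊞∙⊞⊞⊞⊞
⊞⊞∙⊕∙∙∙⊞⊞
?????????
?????????

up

?????????
?????????
⊞∙∙∙∙⊞∙??
⊞∙∙∙∙∙∙∙⊞
⊞⊡∙∙⊚⊞⊞⊞⊞
∙∙∙∙∙∙∙∙∙
⊞⊞⊞⊞∙⊞⊞⊞⊞
⊞⊞∙⊕∙∙∙⊞⊞
?????????

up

?????????
?????????
??∙∙∙∙∙??
⊞∙∙∙∙⊞∙??
⊞∙∙∙⊚∙∙∙⊞
⊞⊡∙∙∙⊞⊞⊞⊞
∙∙∙∙∙∙∙∙∙
⊞⊞⊞⊞∙⊞⊞⊞⊞
⊞⊞∙⊕∙∙∙⊞⊞

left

?????????
?????????
??∙∙∙∙∙∙?
⊞⊞∙∙∙∙⊞∙?
⊞⊞∙∙⊚∙∙∙∙
⊞⊞⊡∙∙∙⊞⊞⊞
∙∙∙∙∙∙∙∙∙
⊞⊞⊞⊞⊞∙⊞⊞⊞
⊞⊞⊞∙⊕∙∙∙⊞

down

?????????
??∙∙∙∙∙∙?
⊞⊞∙∙∙∙⊞∙?
⊞⊞∙∙∙∙∙∙∙
⊞⊞⊡∙⊚∙⊞⊞⊞
∙∙∙∙∙∙∙∙∙
⊞⊞⊞⊞⊞∙⊞⊞⊞
⊞⊞⊞∙⊕∙∙∙⊞
?????????

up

?????????
?????????
??∙∙∙∙∙∙?
⊞⊞∙∙∙∙⊞∙?
⊞⊞∙∙⊚∙∙∙∙
⊞⊞⊡∙∙∙⊞⊞⊞
∙∙∙∙∙∙∙∙∙
⊞⊞⊞⊞⊞∙⊞⊞⊞
⊞⊞⊞∙⊕∙∙∙⊞

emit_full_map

???∙∙∙∙∙∙????
?⊞⊞∙∙∙∙⊞∙????
⊞⊞⊞∙∙⊚∙∙∙∙⊞⊞⊞
⊞⊞⊞⊡∙∙∙⊞⊞⊞⊞⊞⊞
∙∙∙∙∙∙∙∙∙∙∙∙∙
⊞⊞⊞⊞⊞⊞∙⊞⊞⊞⊞⊞∙
⊞⊞⊞⊞∙⊕∙∙∙⊞⊞∙⊡

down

?????????
??∙∙∙∙∙∙?
⊞⊞∙∙∙∙⊞∙?
⊞⊞∙∙∙∙∙∙∙
⊞⊞⊡∙⊚∙⊞⊞⊞
∙∙∙∙∙∙∙∙∙
⊞⊞⊞⊞⊞∙⊞⊞⊞
⊞⊞⊞∙⊕∙∙∙⊞
?????????

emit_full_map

???∙∙∙∙∙∙????
?⊞⊞∙∙∙∙⊞∙????
⊞⊞⊞∙∙∙∙∙∙∙⊞⊞⊞
⊞⊞⊞⊡∙⊚∙⊞⊞⊞⊞⊞⊞
∙∙∙∙∙∙∙∙∙∙∙∙∙
⊞⊞⊞⊞⊞⊞∙⊞⊞⊞⊞⊞∙
⊞⊞⊞⊞∙⊕∙∙∙⊞⊞∙⊡


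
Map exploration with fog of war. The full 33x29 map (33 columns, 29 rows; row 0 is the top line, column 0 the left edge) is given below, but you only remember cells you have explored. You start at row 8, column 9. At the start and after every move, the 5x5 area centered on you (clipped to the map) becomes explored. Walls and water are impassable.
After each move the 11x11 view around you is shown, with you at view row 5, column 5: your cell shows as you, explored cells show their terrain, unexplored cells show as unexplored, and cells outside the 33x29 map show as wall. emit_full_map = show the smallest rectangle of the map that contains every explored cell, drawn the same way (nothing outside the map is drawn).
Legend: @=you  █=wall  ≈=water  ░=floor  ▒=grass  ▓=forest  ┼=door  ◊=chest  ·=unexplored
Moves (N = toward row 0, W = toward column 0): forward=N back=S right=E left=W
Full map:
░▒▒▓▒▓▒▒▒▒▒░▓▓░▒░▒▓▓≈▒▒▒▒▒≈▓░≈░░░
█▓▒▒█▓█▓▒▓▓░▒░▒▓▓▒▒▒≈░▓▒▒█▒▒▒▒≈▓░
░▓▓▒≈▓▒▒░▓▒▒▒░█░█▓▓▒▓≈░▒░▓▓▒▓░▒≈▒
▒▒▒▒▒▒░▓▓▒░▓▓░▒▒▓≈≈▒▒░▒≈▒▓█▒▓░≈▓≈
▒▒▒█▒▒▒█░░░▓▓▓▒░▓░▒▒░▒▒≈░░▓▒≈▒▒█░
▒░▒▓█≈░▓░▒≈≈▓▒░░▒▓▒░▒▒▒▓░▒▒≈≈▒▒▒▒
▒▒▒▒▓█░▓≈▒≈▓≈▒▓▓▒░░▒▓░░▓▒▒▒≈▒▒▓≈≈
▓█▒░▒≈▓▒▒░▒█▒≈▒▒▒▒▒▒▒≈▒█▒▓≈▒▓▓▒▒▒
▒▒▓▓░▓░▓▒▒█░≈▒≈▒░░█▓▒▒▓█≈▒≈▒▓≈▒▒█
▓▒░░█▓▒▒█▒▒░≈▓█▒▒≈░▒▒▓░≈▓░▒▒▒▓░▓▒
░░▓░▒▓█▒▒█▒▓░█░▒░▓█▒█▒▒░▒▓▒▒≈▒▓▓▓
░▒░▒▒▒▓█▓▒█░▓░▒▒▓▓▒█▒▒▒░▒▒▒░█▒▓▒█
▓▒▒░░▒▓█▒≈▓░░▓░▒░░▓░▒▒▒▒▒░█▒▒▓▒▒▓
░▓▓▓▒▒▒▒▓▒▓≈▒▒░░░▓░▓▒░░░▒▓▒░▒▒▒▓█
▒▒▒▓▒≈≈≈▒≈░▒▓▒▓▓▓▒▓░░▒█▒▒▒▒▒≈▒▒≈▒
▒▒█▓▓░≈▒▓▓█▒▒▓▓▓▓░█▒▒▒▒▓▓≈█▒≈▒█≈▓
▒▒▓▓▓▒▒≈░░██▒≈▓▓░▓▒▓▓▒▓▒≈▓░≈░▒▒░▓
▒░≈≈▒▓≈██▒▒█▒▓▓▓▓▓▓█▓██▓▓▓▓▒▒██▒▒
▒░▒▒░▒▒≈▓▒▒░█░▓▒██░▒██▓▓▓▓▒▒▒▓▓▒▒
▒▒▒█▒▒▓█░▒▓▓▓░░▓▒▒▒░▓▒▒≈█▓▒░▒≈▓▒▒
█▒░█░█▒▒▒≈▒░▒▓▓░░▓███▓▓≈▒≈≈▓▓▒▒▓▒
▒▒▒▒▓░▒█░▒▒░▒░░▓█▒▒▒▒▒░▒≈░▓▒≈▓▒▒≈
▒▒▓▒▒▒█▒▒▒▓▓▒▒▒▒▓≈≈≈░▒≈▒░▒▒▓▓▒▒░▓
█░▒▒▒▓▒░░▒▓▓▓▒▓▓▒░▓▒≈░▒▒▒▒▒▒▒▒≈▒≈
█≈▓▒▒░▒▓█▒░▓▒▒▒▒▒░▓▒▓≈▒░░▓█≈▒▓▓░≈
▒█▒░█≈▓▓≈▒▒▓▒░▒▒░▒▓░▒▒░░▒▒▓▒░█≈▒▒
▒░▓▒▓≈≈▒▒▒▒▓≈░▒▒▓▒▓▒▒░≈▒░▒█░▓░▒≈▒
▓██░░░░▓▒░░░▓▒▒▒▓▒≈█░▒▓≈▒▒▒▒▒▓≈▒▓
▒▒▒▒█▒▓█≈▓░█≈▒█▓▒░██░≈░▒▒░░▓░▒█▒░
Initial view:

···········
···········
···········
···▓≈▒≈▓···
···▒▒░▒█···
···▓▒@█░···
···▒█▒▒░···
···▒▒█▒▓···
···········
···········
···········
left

···········
···········
···········
···░▓≈▒≈▓··
···▓▒▒░▒█··
···░▓@▒█░··
···▒▒█▒▒░··
···█▒▒█▒▓··
···········
···········
···········

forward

···········
···········
···········
···░▓░▒≈···
···░▓≈▒≈▓··
···▓▒@░▒█··
···░▓▒▒█░··
···▒▒█▒▒░··
···█▒▒█▒▓··
···········
···········

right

···········
···········
···········
··░▓░▒≈≈···
··░▓≈▒≈▓···
··▓▒▒@▒█···
··░▓▒▒█░···
··▒▒█▒▒░···
··█▒▒█▒▓···
···········
···········

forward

···········
···········
···········
···█░░░▓···
··░▓░▒≈≈···
··░▓≈@≈▓···
··▓▒▒░▒█···
··░▓▒▒█░···
··▒▒█▒▒░···
··█▒▒█▒▓···
···········

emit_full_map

·█░░░▓
░▓░▒≈≈
░▓≈@≈▓
▓▒▒░▒█
░▓▒▒█░
▒▒█▒▒░
█▒▒█▒▓

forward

···········
···········
···········
···▓▓▒░▓···
···█░░░▓···
··░▓░@≈≈···
··░▓≈▒≈▓···
··▓▒▒░▒█···
··░▓▒▒█░···
··▒▒█▒▒░···
··█▒▒█▒▓···

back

···········
···········
···▓▓▒░▓···
···█░░░▓···
··░▓░▒≈≈···
··░▓≈@≈▓···
··▓▒▒░▒█···
··░▓▒▒█░···
··▒▒█▒▒░···
··█▒▒█▒▓···
···········

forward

···········
···········
···········
···▓▓▒░▓···
···█░░░▓···
··░▓░@≈≈···
··░▓≈▒≈▓···
··▓▒▒░▒█···
··░▓▒▒█░···
··▒▒█▒▒░···
··█▒▒█▒▓···

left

···········
···········
···········
···░▓▓▒░▓··
···▒█░░░▓··
···░▓@▒≈≈··
···░▓≈▒≈▓··
···▓▒▒░▒█··
···░▓▒▒█░··
···▒▒█▒▒░··
···█▒▒█▒▓··

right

···········
···········
···········
··░▓▓▒░▓···
··▒█░░░▓···
··░▓░@≈≈···
··░▓≈▒≈▓···
··▓▒▒░▒█···
··░▓▒▒█░···
··▒▒█▒▒░···
··█▒▒█▒▓···

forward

███████████
···········
···········
···▒░▓▒▒···
··░▓▓▒░▓···
··▒█░@░▓···
··░▓░▒≈≈···
··░▓≈▒≈▓···
··▓▒▒░▒█···
··░▓▒▒█░···
··▒▒█▒▒░···

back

···········
···········
···▒░▓▒▒···
··░▓▓▒░▓···
··▒█░░░▓···
··░▓░@≈≈···
··░▓≈▒≈▓···
··▓▒▒░▒█···
··░▓▒▒█░···
··▒▒█▒▒░···
··█▒▒█▒▓···

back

···········
···▒░▓▒▒···
··░▓▓▒░▓···
··▒█░░░▓···
··░▓░▒≈≈···
··░▓≈@≈▓···
··▓▒▒░▒█···
··░▓▒▒█░···
··▒▒█▒▒░···
··█▒▒█▒▓···
···········

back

···▒░▓▒▒···
··░▓▓▒░▓···
··▒█░░░▓···
··░▓░▒≈≈···
··░▓≈▒≈▓···
··▓▒▒@▒█···
··░▓▒▒█░···
··▒▒█▒▒░···
··█▒▒█▒▓···
···········
···········

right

··▒░▓▒▒····
·░▓▓▒░▓····
·▒█░░░▓····
·░▓░▒≈≈▓···
·░▓≈▒≈▓≈···
·▓▒▒░@█▒···
·░▓▒▒█░≈···
·▒▒█▒▒░≈···
·█▒▒█▒▓····
···········
···········

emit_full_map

·▒░▓▒▒·
░▓▓▒░▓·
▒█░░░▓·
░▓░▒≈≈▓
░▓≈▒≈▓≈
▓▒▒░@█▒
░▓▒▒█░≈
▒▒█▒▒░≈
█▒▒█▒▓·

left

···▒░▓▒▒···
··░▓▓▒░▓···
··▒█░░░▓···
··░▓░▒≈≈▓··
··░▓≈▒≈▓≈··
··▓▒▒@▒█▒··
··░▓▒▒█░≈··
··▒▒█▒▒░≈··
··█▒▒█▒▓···
···········
···········

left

····▒░▓▒▒··
···░▓▓▒░▓··
···▒█░░░▓··
···░▓░▒≈≈▓·
···░▓≈▒≈▓≈·
···▓▒@░▒█▒·
···░▓▒▒█░≈·
···▒▒█▒▒░≈·
···█▒▒█▒▓··
···········
···········

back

···░▓▓▒░▓··
···▒█░░░▓··
···░▓░▒≈≈▓·
···░▓≈▒≈▓≈·
···▓▒▒░▒█▒·
···░▓@▒█░≈·
···▒▒█▒▒░≈·
···█▒▒█▒▓··
···········
···········
···········

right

··░▓▓▒░▓···
··▒█░░░▓···
··░▓░▒≈≈▓··
··░▓≈▒≈▓≈··
··▓▒▒░▒█▒··
··░▓▒@█░≈··
··▒▒█▒▒░≈··
··█▒▒█▒▓···
···········
···········
···········

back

··▒█░░░▓···
··░▓░▒≈≈▓··
··░▓≈▒≈▓≈··
··▓▒▒░▒█▒··
··░▓▒▒█░≈··
··▒▒█@▒░≈··
··█▒▒█▒▓···
···█▓▒█░···
···········
···········
···········

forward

··░▓▓▒░▓···
··▒█░░░▓···
··░▓░▒≈≈▓··
··░▓≈▒≈▓≈··
··▓▒▒░▒█▒··
··░▓▒@█░≈··
··▒▒█▒▒░≈··
··█▒▒█▒▓···
···█▓▒█░···
···········
···········

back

··▒█░░░▓···
··░▓░▒≈≈▓··
··░▓≈▒≈▓≈··
··▓▒▒░▒█▒··
··░▓▒▒█░≈··
··▒▒█@▒░≈··
··█▒▒█▒▓···
···█▓▒█░···
···········
···········
···········

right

·▒█░░░▓····
·░▓░▒≈≈▓···
·░▓≈▒≈▓≈···
·▓▒▒░▒█▒···
·░▓▒▒█░≈···
·▒▒█▒@░≈···
·█▒▒█▒▓░···
··█▓▒█░▓···
···········
···········
···········

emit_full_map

·▒░▓▒▒·
░▓▓▒░▓·
▒█░░░▓·
░▓░▒≈≈▓
░▓≈▒≈▓≈
▓▒▒░▒█▒
░▓▒▒█░≈
▒▒█▒@░≈
█▒▒█▒▓░
·█▓▒█░▓

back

·░▓░▒≈≈▓···
·░▓≈▒≈▓≈···
·▓▒▒░▒█▒···
·░▓▒▒█░≈···
·▒▒█▒▒░≈···
·█▒▒█@▓░···
··█▓▒█░▓···
···▒≈▓░░···
···········
···········
···········

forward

·▒█░░░▓····
·░▓░▒≈≈▓···
·░▓≈▒≈▓≈···
·▓▒▒░▒█▒···
·░▓▒▒█░≈···
·▒▒█▒@░≈···
·█▒▒█▒▓░···
··█▓▒█░▓···
···▒≈▓░░···
···········
···········

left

··▒█░░░▓···
··░▓░▒≈≈▓··
··░▓≈▒≈▓≈··
··▓▒▒░▒█▒··
··░▓▒▒█░≈··
··▒▒█@▒░≈··
··█▒▒█▒▓░··
···█▓▒█░▓··
····▒≈▓░░··
···········
···········

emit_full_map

·▒░▓▒▒·
░▓▓▒░▓·
▒█░░░▓·
░▓░▒≈≈▓
░▓≈▒≈▓≈
▓▒▒░▒█▒
░▓▒▒█░≈
▒▒█@▒░≈
█▒▒█▒▓░
·█▓▒█░▓
··▒≈▓░░
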